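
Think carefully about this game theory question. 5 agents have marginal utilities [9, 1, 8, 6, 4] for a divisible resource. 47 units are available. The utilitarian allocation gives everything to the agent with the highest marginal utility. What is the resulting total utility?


Step 1: The marginal utilities are [9, 1, 8, 6, 4]
Step 2: The highest marginal utility is 9
Step 3: All 47 units go to that agent
Step 4: Total utility = 9 * 47 = 423

423


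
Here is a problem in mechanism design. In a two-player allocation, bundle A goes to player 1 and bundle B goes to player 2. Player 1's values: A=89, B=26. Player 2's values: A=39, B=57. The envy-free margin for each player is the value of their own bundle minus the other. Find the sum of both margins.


Step 1: Player 1's margin = v1(A) - v1(B) = 89 - 26 = 63
Step 2: Player 2's margin = v2(B) - v2(A) = 57 - 39 = 18
Step 3: Total margin = 63 + 18 = 81

81


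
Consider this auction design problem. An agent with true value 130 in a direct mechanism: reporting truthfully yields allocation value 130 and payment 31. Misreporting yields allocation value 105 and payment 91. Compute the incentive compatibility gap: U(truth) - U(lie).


Step 1: U(truth) = value - payment = 130 - 31 = 99
Step 2: U(lie) = allocation - payment = 105 - 91 = 14
Step 3: IC gap = 99 - 14 = 85

85


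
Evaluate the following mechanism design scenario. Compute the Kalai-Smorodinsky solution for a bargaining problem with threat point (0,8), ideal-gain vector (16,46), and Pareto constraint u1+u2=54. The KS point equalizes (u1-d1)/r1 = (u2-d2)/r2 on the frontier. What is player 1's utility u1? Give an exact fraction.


Step 1: At the KS point, (u1-d1)/r1 = (u2-d2)/r2 = t and u1+u2 = 54
Step 2: u1 = d1 + r1*t and u2 = d2 + r2*t, so (d1 + r1*t) + (d2 + r2*t) = 54
Step 3: t = (54 - 0 - 8)/(16 + 46) = 46/62 = 23/31
Step 4: u1 = d1 + r1*t = 0 + 16 * 23/31 = 368/31
Step 5: (Check: u2 = d2 + r2*t = 1306/31; u1+u2 = 368/31 + 1306/31 = 54, on the frontier.)

368/31


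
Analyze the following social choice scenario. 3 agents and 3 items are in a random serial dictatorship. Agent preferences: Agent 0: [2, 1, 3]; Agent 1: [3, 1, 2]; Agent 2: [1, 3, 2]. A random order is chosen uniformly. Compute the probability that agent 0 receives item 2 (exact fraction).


Step 1: Agent 0 wants item 2
Step 2: There are 6 possible orderings of agents
Step 3: In 6 orderings, agent 0 gets item 2
Step 4: Probability = 6/6 = 1

1


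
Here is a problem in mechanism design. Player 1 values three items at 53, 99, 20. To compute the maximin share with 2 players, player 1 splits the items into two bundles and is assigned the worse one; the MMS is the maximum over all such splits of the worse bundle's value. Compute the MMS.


Step 1: Item values = 53, 99, 20
Step 2: Enumerate all 2-bundle partitions and take the smaller bundle:
  Partition 1: {53} vs {99,20} -> bundles 53, 119; min = 53
  Partition 2: {99} vs {53,20} -> bundles 99, 73; min = 73
  Partition 3: {20} vs {53,99} -> bundles 20, 152; min = 20
Step 3: MMS = max(53, 73, 20) = 73

73


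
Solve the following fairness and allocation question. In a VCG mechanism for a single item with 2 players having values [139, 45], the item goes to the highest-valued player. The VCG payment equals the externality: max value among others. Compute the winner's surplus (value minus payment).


Step 1: The winner is the agent with the highest value: agent 0 with value 139
Step 2: Values of other agents: [45]
Step 3: VCG payment = max of others' values = 45
Step 4: Surplus = 139 - 45 = 94

94


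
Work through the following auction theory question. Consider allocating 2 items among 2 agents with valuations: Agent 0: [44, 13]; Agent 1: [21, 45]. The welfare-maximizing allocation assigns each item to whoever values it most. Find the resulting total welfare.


Step 1: For each item, find the maximum value among all agents.
Step 2: Item 0 -> Agent 0 (value 44)
Step 3: Item 1 -> Agent 1 (value 45)
Step 4: Total welfare = 44 + 45 = 89

89


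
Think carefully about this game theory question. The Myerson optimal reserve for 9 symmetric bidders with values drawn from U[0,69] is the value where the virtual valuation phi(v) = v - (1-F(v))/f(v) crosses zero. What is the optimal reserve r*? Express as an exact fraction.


Step 1: For U[0,69], F(v) = v/69 and f(v) = 1/69
Step 2: phi(v) = v - (1 - v/69)/(1/69) = v - (69 - v) = 2v - 69
Step 3: Set phi(r*) = 0: 2r* - 69 = 0
Step 4: r* = 69/2 (the number of bidders n = 9 does not enter)

69/2


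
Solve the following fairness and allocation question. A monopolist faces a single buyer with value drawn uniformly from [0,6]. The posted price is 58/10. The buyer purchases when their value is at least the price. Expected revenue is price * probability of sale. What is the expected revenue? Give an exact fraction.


Step 1: Posted price r = 29/5, value support [0,6]
Step 2: P(v >= r) = (6 - 29/5)/6 = 1/30
Step 3: Expected revenue = r * P(v >= r) = 29/5 * 1/30
Step 4: Revenue = 29/150

29/150


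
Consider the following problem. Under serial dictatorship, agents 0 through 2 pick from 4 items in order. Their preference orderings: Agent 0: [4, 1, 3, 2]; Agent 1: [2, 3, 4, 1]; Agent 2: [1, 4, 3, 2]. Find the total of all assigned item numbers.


Step 1: Agent 0 picks item 4
Step 2: Agent 1 picks item 2
Step 3: Agent 2 picks item 1
Step 4: Sum = 4 + 2 + 1 = 7

7


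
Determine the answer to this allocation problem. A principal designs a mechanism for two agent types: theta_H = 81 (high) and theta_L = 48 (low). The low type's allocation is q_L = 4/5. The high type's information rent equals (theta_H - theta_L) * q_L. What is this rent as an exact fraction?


Step 1: theta_H - theta_L = 81 - 48 = 33
Step 2: Information rent = (theta_H - theta_L) * q_L
Step 3: = 33 * 4/5
Step 4: = 132/5

132/5


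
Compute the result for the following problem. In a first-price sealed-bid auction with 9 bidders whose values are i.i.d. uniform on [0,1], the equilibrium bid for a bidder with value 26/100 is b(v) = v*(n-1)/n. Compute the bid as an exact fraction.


Step 1: The symmetric BNE bidding function is b(v) = v * (n-1) / n
Step 2: Substitute v = 13/50 and n = 9
Step 3: b = 13/50 * 8/9
Step 4: b = 52/225

52/225


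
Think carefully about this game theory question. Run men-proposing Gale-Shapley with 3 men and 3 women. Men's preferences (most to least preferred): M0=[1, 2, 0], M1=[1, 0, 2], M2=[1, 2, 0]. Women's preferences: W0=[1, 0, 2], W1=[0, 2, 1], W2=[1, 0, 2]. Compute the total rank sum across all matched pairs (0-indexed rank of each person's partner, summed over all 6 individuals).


Step 1: Run Gale-Shapley (men propose, women hold best offer):
  M0 proposes to W1; she accepts
  M1 proposes to W1; rejected
  M1 proposes to W0; she accepts
  M2 proposes to W1; rejected
  M2 proposes to W2; she accepts
Step 2: Final matching: W0-M1, W1-M0, W2-M2
Step 3: 0-indexed ranks (man's rank of his match, then woman's): 1 + 0 + 0 + 0 + 1 + 2
Step 4: Total rank sum = 4

4


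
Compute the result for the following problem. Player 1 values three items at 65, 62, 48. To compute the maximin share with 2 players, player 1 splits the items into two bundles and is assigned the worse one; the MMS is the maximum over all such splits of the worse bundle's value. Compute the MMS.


Step 1: Item values = 65, 62, 48
Step 2: Enumerate all 2-bundle partitions and take the smaller bundle:
  Partition 1: {65} vs {62,48} -> bundles 65, 110; min = 65
  Partition 2: {62} vs {65,48} -> bundles 62, 113; min = 62
  Partition 3: {48} vs {65,62} -> bundles 48, 127; min = 48
Step 3: MMS = max(65, 62, 48) = 65

65


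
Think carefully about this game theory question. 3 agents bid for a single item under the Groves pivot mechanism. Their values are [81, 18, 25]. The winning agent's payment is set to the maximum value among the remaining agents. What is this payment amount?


Step 1: The efficient winner is agent 0 with value 81
Step 2: Other agents' values: [18, 25]
Step 3: Pivot payment = max(others) = 25
Step 4: The winner pays 25

25


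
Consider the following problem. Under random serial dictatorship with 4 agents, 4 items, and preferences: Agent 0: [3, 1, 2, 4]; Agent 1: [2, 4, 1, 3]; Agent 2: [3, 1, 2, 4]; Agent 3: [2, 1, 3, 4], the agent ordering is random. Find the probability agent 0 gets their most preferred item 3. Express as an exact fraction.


Step 1: Agent 0 wants item 3
Step 2: There are 24 possible orderings of agents
Step 3: In 12 orderings, agent 0 gets item 3
Step 4: Probability = 12/24 = 1/2

1/2


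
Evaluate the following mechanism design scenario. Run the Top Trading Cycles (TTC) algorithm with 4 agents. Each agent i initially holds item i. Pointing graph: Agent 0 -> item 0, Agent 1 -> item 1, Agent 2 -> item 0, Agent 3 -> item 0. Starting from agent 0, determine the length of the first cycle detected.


Step 1: Trace the pointer graph from agent 0: 0 -> 0
Step 2: A cycle is detected when we revisit agent 0
Step 3: The cycle is: 0 -> 0
Step 4: Cycle length = 1

1


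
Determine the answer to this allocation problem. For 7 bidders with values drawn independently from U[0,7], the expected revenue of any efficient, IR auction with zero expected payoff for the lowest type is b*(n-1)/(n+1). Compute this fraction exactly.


Step 1: By Revenue Equivalence, expected revenue = b*(n-1)/(n+1)
Step 2: Substituting n = 7, b = 7
Step 3: Revenue = 7*(7-1)/(7+1) = 7*6/8
Step 4: Revenue = 42/8 = 21/4

21/4


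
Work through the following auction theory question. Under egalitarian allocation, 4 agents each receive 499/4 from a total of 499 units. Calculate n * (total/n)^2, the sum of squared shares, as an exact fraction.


Step 1: Each agent's share = 499/4
Step 2: Square of each share = (499/4)^2 = 249001/16
Step 3: Sum of squares = 4 * 249001/16 = 249001/4

249001/4


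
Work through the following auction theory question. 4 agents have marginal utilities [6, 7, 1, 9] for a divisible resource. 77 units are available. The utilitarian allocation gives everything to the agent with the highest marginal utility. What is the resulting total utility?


Step 1: The marginal utilities are [6, 7, 1, 9]
Step 2: The highest marginal utility is 9
Step 3: All 77 units go to that agent
Step 4: Total utility = 9 * 77 = 693

693


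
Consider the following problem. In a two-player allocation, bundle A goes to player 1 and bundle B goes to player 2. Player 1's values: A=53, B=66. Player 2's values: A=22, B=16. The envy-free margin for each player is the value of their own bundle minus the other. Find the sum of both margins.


Step 1: Player 1's margin = v1(A) - v1(B) = 53 - 66 = -13
Step 2: Player 2's margin = v2(B) - v2(A) = 16 - 22 = -6
Step 3: Total margin = -13 + -6 = -19

-19


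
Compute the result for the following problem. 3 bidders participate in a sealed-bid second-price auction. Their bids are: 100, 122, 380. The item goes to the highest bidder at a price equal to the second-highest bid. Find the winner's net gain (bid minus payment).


Step 1: Sort bids in descending order: 380, 122, 100
Step 2: The winning bid is the highest: 380
Step 3: The payment equals the second-highest bid: 122
Step 4: Surplus = winner's bid - payment = 380 - 122 = 258

258


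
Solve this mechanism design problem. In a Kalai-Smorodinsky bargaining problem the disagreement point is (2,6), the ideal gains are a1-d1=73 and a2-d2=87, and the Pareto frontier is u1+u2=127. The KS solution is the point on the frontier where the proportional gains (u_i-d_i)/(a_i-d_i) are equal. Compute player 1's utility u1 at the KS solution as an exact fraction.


Step 1: At the KS point, (u1-d1)/r1 = (u2-d2)/r2 = t and u1+u2 = 127
Step 2: u1 = d1 + r1*t and u2 = d2 + r2*t, so (d1 + r1*t) + (d2 + r2*t) = 127
Step 3: t = (127 - 2 - 6)/(73 + 87) = 119/160
Step 4: u1 = d1 + r1*t = 2 + 73 * 119/160 = 9007/160
Step 5: (Check: u2 = d2 + r2*t = 11313/160; u1+u2 = 9007/160 + 11313/160 = 127, on the frontier.)

9007/160


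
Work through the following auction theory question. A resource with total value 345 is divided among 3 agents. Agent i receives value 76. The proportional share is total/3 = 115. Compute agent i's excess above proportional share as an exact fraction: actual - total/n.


Step 1: Proportional share = 345/3 = 115
Step 2: Agent's actual allocation = 76
Step 3: Excess = 76 - 115 = -39

-39


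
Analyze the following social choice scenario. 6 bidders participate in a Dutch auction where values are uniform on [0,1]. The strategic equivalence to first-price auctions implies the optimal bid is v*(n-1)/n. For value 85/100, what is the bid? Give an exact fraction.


Step 1: Dutch auctions are strategically equivalent to first-price auctions
Step 2: The equilibrium bid is b(v) = v*(n-1)/n
Step 3: b = 17/20 * 5/6
Step 4: b = 17/24

17/24


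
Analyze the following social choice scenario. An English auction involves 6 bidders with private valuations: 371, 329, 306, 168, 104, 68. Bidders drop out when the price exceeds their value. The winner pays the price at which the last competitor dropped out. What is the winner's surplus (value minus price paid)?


Step 1: Identify the highest value: 371
Step 2: Identify the second-highest value: 329
Step 3: The final price = second-highest value = 329
Step 4: Surplus = 371 - 329 = 42

42


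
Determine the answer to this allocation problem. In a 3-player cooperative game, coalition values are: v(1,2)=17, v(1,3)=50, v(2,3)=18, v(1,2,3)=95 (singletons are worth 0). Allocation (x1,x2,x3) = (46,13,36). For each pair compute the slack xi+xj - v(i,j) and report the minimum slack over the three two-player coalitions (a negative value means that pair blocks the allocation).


Step 1: Slack for coalition (1,2): x1+x2 - v12 = 59 - 17 = 42
Step 2: Slack for coalition (1,3): x1+x3 - v13 = 82 - 50 = 32
Step 3: Slack for coalition (2,3): x2+x3 - v23 = 49 - 18 = 31
Step 4: Minimum slack = min(42, 32, 31) = 31, attained by (2,3); no pair can gain by deviating, so the allocation is in the core

31


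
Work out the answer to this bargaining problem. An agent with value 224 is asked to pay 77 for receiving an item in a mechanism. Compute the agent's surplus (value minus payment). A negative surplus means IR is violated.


Step 1: Surplus = value - payment = 224 - 77 = 147
Step 2: IR is satisfied (surplus >= 0)

147


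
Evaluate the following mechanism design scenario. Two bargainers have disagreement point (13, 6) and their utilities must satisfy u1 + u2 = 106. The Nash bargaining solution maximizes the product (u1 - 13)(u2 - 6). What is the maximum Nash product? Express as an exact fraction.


Step 1: The Nash solution splits surplus symmetrically above the disagreement point
Step 2: u1 = (total + d1 - d2)/2 = (106 + 13 - 6)/2 = 113/2
Step 3: u2 = (total - d1 + d2)/2 = (106 - 13 + 6)/2 = 99/2
Step 4: Nash product = (113/2 - 13) * (99/2 - 6)
Step 5: = 87/2 * 87/2 = 7569/4

7569/4


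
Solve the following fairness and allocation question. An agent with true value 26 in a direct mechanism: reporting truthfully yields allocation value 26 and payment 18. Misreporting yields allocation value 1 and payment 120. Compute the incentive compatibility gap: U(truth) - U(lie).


Step 1: U(truth) = value - payment = 26 - 18 = 8
Step 2: U(lie) = allocation - payment = 1 - 120 = -119
Step 3: IC gap = 8 - (-119) = 127

127


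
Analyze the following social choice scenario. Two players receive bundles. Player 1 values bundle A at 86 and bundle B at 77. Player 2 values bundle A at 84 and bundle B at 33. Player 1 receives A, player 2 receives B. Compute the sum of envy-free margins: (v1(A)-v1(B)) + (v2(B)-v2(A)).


Step 1: Player 1's margin = v1(A) - v1(B) = 86 - 77 = 9
Step 2: Player 2's margin = v2(B) - v2(A) = 33 - 84 = -51
Step 3: Total margin = 9 + -51 = -42

-42


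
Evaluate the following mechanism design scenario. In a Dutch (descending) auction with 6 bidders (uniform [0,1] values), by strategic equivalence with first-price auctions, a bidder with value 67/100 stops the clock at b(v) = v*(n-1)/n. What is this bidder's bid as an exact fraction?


Step 1: Dutch auctions are strategically equivalent to first-price auctions
Step 2: The equilibrium bid is b(v) = v*(n-1)/n
Step 3: b = 67/100 * 5/6
Step 4: b = 67/120

67/120


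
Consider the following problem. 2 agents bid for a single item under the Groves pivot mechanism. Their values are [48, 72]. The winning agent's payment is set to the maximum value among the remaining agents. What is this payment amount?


Step 1: The efficient winner is agent 1 with value 72
Step 2: Other agents' values: [48]
Step 3: Pivot payment = max(others) = 48
Step 4: The winner pays 48

48


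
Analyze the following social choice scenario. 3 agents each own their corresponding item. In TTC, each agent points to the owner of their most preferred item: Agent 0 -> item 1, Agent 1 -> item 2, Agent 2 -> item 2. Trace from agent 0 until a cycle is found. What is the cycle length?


Step 1: Trace the pointer graph from agent 0: 0 -> 1 -> 2 -> 2
Step 2: A cycle is detected when we revisit agent 2
Step 3: The cycle is: 2 -> 2
Step 4: Cycle length = 1

1


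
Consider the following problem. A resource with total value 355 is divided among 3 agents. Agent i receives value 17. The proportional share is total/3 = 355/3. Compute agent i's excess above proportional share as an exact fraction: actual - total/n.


Step 1: Proportional share = 355/3
Step 2: Agent's actual allocation = 17
Step 3: Excess = 17 - 355/3 = -304/3

-304/3


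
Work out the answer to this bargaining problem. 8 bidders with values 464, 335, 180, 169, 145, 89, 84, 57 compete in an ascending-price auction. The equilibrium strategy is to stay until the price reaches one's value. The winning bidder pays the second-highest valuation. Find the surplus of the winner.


Step 1: Identify the highest value: 464
Step 2: Identify the second-highest value: 335
Step 3: The final price = second-highest value = 335
Step 4: Surplus = 464 - 335 = 129

129


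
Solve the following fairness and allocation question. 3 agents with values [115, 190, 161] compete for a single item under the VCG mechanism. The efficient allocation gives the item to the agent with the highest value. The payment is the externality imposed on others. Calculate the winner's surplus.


Step 1: The winner is the agent with the highest value: agent 1 with value 190
Step 2: Values of other agents: [115, 161]
Step 3: VCG payment = max of others' values = 161
Step 4: Surplus = 190 - 161 = 29

29


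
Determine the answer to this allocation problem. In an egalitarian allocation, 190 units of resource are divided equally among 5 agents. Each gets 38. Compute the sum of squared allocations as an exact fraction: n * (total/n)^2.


Step 1: Each agent's share = 190/5 = 38
Step 2: Square of each share = (38)^2 = 1444
Step 3: Sum of squares = 5 * 1444 = 7220

7220


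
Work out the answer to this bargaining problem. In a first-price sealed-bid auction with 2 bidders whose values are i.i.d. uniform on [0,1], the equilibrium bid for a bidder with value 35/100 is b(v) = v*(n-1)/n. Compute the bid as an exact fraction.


Step 1: The symmetric BNE bidding function is b(v) = v * (n-1) / n
Step 2: Substitute v = 7/20 and n = 2
Step 3: b = 7/20 * 1/2
Step 4: b = 7/40

7/40


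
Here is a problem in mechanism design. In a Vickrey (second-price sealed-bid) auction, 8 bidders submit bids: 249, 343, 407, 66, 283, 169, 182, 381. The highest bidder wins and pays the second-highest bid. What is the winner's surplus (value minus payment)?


Step 1: Sort bids in descending order: 407, 381, 343, 283, 249, 182, 169, 66
Step 2: The winning bid is the highest: 407
Step 3: The payment equals the second-highest bid: 381
Step 4: Surplus = winner's bid - payment = 407 - 381 = 26

26


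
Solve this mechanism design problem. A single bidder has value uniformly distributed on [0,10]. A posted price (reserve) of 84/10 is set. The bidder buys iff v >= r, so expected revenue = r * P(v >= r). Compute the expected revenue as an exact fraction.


Step 1: Posted price r = 42/5, value support [0,10]
Step 2: P(v >= r) = (10 - 42/5)/10 = 4/25
Step 3: Expected revenue = r * P(v >= r) = 42/5 * 4/25
Step 4: Revenue = 168/125

168/125


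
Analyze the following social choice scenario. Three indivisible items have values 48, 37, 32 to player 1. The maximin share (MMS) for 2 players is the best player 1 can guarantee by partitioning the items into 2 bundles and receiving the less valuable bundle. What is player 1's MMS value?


Step 1: Item values = 48, 37, 32
Step 2: Enumerate all 2-bundle partitions and take the smaller bundle:
  Partition 1: {48} vs {37,32} -> bundles 48, 69; min = 48
  Partition 2: {37} vs {48,32} -> bundles 37, 80; min = 37
  Partition 3: {32} vs {48,37} -> bundles 32, 85; min = 32
Step 3: MMS = max(48, 37, 32) = 48

48


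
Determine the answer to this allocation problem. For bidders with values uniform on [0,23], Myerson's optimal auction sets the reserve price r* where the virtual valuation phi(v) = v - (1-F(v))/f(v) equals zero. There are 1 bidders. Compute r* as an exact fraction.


Step 1: For U[0,23], F(v) = v/23 and f(v) = 1/23
Step 2: phi(v) = v - (1 - v/23)/(1/23) = v - (23 - v) = 2v - 23
Step 3: Set phi(r*) = 0: 2r* - 23 = 0
Step 4: r* = 23/2 (the number of bidders n = 1 does not enter)

23/2


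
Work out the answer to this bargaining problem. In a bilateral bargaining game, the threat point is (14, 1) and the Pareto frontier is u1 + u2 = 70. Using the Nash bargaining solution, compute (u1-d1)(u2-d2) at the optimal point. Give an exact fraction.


Step 1: The Nash solution splits surplus symmetrically above the disagreement point
Step 2: u1 = (total + d1 - d2)/2 = (70 + 14 - 1)/2 = 83/2
Step 3: u2 = (total - d1 + d2)/2 = (70 - 14 + 1)/2 = 57/2
Step 4: Nash product = (83/2 - 14) * (57/2 - 1)
Step 5: = 55/2 * 55/2 = 3025/4

3025/4


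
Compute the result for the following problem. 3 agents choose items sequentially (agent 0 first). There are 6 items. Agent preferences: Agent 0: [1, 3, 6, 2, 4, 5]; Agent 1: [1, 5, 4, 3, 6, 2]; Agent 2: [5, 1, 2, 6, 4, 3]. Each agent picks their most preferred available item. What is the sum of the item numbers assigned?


Step 1: Agent 0 picks item 1
Step 2: Agent 1 picks item 5
Step 3: Agent 2 picks item 2
Step 4: Sum = 1 + 5 + 2 = 8

8


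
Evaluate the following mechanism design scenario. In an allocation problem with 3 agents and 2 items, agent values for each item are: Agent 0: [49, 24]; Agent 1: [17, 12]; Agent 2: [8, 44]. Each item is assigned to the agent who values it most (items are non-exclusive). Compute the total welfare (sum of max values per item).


Step 1: For each item, find the maximum value among all agents.
Step 2: Item 0 -> Agent 0 (value 49)
Step 3: Item 1 -> Agent 2 (value 44)
Step 4: Total welfare = 49 + 44 = 93

93


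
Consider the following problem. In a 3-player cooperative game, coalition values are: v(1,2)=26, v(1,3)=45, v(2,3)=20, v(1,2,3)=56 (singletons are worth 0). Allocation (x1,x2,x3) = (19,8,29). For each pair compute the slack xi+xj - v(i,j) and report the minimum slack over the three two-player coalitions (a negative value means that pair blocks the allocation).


Step 1: Slack for coalition (1,2): x1+x2 - v12 = 27 - 26 = 1
Step 2: Slack for coalition (1,3): x1+x3 - v13 = 48 - 45 = 3
Step 3: Slack for coalition (2,3): x2+x3 - v23 = 37 - 20 = 17
Step 4: Minimum slack = min(1, 3, 17) = 1, attained by (1,2); no pair can gain by deviating, so the allocation is in the core

1


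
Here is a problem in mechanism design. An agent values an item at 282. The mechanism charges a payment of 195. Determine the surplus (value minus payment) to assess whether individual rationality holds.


Step 1: Surplus = value - payment = 282 - 195 = 87
Step 2: IR is satisfied (surplus >= 0)

87


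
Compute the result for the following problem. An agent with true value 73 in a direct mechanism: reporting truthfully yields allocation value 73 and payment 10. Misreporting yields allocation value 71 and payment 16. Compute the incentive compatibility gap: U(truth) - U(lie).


Step 1: U(truth) = value - payment = 73 - 10 = 63
Step 2: U(lie) = allocation - payment = 71 - 16 = 55
Step 3: IC gap = 63 - 55 = 8

8


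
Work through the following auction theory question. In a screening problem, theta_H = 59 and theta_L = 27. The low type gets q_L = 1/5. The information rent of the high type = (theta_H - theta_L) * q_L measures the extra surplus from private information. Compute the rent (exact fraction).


Step 1: theta_H - theta_L = 59 - 27 = 32
Step 2: Information rent = (theta_H - theta_L) * q_L
Step 3: = 32 * 1/5
Step 4: = 32/5

32/5


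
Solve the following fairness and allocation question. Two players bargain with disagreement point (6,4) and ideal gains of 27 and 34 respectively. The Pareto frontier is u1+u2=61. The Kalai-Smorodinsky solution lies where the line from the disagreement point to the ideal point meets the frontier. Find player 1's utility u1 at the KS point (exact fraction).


Step 1: At the KS point, (u1-d1)/r1 = (u2-d2)/r2 = t and u1+u2 = 61
Step 2: u1 = d1 + r1*t and u2 = d2 + r2*t, so (d1 + r1*t) + (d2 + r2*t) = 61
Step 3: t = (61 - 6 - 4)/(27 + 34) = 51/61
Step 4: u1 = d1 + r1*t = 6 + 27 * 51/61 = 1743/61
Step 5: (Check: u2 = d2 + r2*t = 1978/61; u1+u2 = 1743/61 + 1978/61 = 61, on the frontier.)

1743/61


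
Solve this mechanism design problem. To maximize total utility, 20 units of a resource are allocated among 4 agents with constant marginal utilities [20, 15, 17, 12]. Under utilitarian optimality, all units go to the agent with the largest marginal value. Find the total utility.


Step 1: The marginal utilities are [20, 15, 17, 12]
Step 2: The highest marginal utility is 20
Step 3: All 20 units go to that agent
Step 4: Total utility = 20 * 20 = 400

400


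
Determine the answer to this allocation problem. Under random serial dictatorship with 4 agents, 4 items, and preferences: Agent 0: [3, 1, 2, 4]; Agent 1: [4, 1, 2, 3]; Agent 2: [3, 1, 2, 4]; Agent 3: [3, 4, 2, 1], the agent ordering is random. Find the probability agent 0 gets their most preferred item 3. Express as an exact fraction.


Step 1: Agent 0 wants item 3
Step 2: There are 24 possible orderings of agents
Step 3: In 8 orderings, agent 0 gets item 3
Step 4: Probability = 8/24 = 1/3

1/3


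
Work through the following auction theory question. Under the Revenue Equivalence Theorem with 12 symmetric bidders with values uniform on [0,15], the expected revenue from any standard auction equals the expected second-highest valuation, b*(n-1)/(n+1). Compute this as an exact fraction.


Step 1: By Revenue Equivalence, expected revenue = b*(n-1)/(n+1)
Step 2: Substituting n = 12, b = 15
Step 3: Revenue = 15*(12-1)/(12+1) = 15*11/13
Step 4: Revenue = 165/13

165/13


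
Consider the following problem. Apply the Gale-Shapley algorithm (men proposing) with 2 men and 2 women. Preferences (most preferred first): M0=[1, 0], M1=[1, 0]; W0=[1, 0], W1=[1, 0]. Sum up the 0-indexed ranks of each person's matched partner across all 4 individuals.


Step 1: Run Gale-Shapley (men propose, women hold best offer):
  M0 proposes to W1; she accepts
  M1 proposes to W1; she switches from M0
  M0 proposes to W0; she accepts
Step 2: Final matching: W0-M0, W1-M1
Step 3: 0-indexed ranks (man's rank of his match, then woman's): 1 + 1 + 0 + 0
Step 4: Total rank sum = 2

2


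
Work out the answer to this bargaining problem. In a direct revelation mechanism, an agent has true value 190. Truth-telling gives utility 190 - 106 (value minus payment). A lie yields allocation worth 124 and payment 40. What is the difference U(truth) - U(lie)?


Step 1: U(truth) = value - payment = 190 - 106 = 84
Step 2: U(lie) = allocation - payment = 124 - 40 = 84
Step 3: IC gap = 84 - 84 = 0

0


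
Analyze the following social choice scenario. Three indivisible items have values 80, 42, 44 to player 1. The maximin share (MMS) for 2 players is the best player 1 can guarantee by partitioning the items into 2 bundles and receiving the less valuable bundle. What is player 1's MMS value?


Step 1: Item values = 80, 42, 44
Step 2: Enumerate all 2-bundle partitions and take the smaller bundle:
  Partition 1: {80} vs {42,44} -> bundles 80, 86; min = 80
  Partition 2: {42} vs {80,44} -> bundles 42, 124; min = 42
  Partition 3: {44} vs {80,42} -> bundles 44, 122; min = 44
Step 3: MMS = max(80, 42, 44) = 80

80


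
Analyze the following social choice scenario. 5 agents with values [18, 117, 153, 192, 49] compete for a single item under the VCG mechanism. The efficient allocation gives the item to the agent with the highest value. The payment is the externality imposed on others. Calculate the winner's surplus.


Step 1: The winner is the agent with the highest value: agent 3 with value 192
Step 2: Values of other agents: [18, 117, 153, 49]
Step 3: VCG payment = max of others' values = 153
Step 4: Surplus = 192 - 153 = 39

39


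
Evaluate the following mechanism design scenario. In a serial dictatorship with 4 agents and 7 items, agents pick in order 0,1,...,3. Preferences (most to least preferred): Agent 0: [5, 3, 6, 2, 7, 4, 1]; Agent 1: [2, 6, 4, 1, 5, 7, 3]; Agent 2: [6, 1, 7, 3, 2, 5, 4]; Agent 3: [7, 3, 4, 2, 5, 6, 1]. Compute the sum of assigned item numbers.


Step 1: Agent 0 picks item 5
Step 2: Agent 1 picks item 2
Step 3: Agent 2 picks item 6
Step 4: Agent 3 picks item 7
Step 5: Sum = 5 + 2 + 6 + 7 = 20

20


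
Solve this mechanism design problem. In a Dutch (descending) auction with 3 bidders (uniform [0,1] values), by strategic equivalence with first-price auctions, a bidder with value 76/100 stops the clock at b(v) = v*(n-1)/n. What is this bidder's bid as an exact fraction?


Step 1: Dutch auctions are strategically equivalent to first-price auctions
Step 2: The equilibrium bid is b(v) = v*(n-1)/n
Step 3: b = 19/25 * 2/3
Step 4: b = 38/75

38/75


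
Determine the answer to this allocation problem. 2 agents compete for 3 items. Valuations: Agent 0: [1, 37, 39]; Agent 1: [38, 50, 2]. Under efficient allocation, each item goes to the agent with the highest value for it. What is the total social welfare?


Step 1: For each item, find the maximum value among all agents.
Step 2: Item 0 -> Agent 1 (value 38)
Step 3: Item 1 -> Agent 1 (value 50)
Step 4: Item 2 -> Agent 0 (value 39)
Step 5: Total welfare = 38 + 50 + 39 = 127

127


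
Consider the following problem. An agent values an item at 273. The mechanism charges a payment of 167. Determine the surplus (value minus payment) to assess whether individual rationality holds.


Step 1: Surplus = value - payment = 273 - 167 = 106
Step 2: IR is satisfied (surplus >= 0)

106


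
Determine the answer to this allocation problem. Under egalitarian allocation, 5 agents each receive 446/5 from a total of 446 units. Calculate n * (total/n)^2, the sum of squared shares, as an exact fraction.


Step 1: Each agent's share = 446/5
Step 2: Square of each share = (446/5)^2 = 198916/25
Step 3: Sum of squares = 5 * 198916/25 = 198916/5

198916/5


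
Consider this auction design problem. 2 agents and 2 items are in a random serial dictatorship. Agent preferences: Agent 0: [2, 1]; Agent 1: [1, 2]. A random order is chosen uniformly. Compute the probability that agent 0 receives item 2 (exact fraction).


Step 1: Agent 0 wants item 2
Step 2: There are 2 possible orderings of agents
Step 3: In 2 orderings, agent 0 gets item 2
Step 4: Probability = 2/2 = 1

1


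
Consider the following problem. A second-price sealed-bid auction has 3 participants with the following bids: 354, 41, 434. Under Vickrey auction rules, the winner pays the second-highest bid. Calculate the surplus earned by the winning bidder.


Step 1: Sort bids in descending order: 434, 354, 41
Step 2: The winning bid is the highest: 434
Step 3: The payment equals the second-highest bid: 354
Step 4: Surplus = winner's bid - payment = 434 - 354 = 80

80


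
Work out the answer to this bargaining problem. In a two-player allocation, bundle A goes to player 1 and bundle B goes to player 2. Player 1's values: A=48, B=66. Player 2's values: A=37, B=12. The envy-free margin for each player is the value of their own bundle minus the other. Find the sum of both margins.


Step 1: Player 1's margin = v1(A) - v1(B) = 48 - 66 = -18
Step 2: Player 2's margin = v2(B) - v2(A) = 12 - 37 = -25
Step 3: Total margin = -18 + -25 = -43

-43


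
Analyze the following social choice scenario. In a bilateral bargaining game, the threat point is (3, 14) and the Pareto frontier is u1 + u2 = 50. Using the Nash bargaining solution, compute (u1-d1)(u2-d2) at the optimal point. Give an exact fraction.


Step 1: The Nash solution splits surplus symmetrically above the disagreement point
Step 2: u1 = (total + d1 - d2)/2 = (50 + 3 - 14)/2 = 39/2
Step 3: u2 = (total - d1 + d2)/2 = (50 - 3 + 14)/2 = 61/2
Step 4: Nash product = (39/2 - 3) * (61/2 - 14)
Step 5: = 33/2 * 33/2 = 1089/4

1089/4


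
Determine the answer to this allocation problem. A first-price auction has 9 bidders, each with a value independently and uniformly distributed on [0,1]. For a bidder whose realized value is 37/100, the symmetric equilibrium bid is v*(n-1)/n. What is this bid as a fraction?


Step 1: The symmetric BNE bidding function is b(v) = v * (n-1) / n
Step 2: Substitute v = 37/100 and n = 9
Step 3: b = 37/100 * 8/9
Step 4: b = 74/225

74/225


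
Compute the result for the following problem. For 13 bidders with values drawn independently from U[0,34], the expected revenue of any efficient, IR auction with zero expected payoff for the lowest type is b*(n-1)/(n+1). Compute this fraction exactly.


Step 1: By Revenue Equivalence, expected revenue = b*(n-1)/(n+1)
Step 2: Substituting n = 13, b = 34
Step 3: Revenue = 34*(13-1)/(13+1) = 34*12/14
Step 4: Revenue = 408/14 = 204/7

204/7


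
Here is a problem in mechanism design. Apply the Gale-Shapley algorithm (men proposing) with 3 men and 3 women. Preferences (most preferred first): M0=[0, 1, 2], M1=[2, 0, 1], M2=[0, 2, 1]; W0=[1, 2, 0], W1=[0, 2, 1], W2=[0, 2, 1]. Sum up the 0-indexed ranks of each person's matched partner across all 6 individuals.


Step 1: Run Gale-Shapley (men propose, women hold best offer):
  M0 proposes to W0; she accepts
  M1 proposes to W2; she accepts
  M2 proposes to W0; she switches from M0
  M0 proposes to W1; she accepts
Step 2: Final matching: W0-M2, W1-M0, W2-M1
Step 3: 0-indexed ranks (man's rank of his match, then woman's): 0 + 1 + 1 + 0 + 0 + 2
Step 4: Total rank sum = 4

4


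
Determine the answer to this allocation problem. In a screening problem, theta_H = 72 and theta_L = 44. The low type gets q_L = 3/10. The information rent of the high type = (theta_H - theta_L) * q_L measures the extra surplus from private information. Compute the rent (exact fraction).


Step 1: theta_H - theta_L = 72 - 44 = 28
Step 2: Information rent = (theta_H - theta_L) * q_L
Step 3: = 28 * 3/10
Step 4: = 42/5

42/5


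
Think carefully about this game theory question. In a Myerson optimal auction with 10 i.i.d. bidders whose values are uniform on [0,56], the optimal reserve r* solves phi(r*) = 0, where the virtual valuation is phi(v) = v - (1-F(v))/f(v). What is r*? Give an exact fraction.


Step 1: For U[0,56], F(v) = v/56 and f(v) = 1/56
Step 2: phi(v) = v - (1 - v/56)/(1/56) = v - (56 - v) = 2v - 56
Step 3: Set phi(r*) = 0: 2r* - 56 = 0
Step 4: r* = 56/2 = 28 (the number of bidders n = 10 does not enter)

28


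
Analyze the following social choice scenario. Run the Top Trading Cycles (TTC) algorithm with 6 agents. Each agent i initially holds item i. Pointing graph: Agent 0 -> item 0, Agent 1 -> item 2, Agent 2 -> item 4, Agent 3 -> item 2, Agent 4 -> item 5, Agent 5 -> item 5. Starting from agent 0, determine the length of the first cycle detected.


Step 1: Trace the pointer graph from agent 0: 0 -> 0
Step 2: A cycle is detected when we revisit agent 0
Step 3: The cycle is: 0 -> 0
Step 4: Cycle length = 1

1


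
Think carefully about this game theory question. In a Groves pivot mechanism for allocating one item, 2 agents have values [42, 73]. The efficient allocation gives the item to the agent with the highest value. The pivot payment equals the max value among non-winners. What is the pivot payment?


Step 1: The efficient winner is agent 1 with value 73
Step 2: Other agents' values: [42]
Step 3: Pivot payment = max(others) = 42
Step 4: The winner pays 42

42


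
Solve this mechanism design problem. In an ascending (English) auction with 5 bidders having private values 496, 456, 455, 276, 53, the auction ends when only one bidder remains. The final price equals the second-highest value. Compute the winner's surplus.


Step 1: Identify the highest value: 496
Step 2: Identify the second-highest value: 456
Step 3: The final price = second-highest value = 456
Step 4: Surplus = 496 - 456 = 40

40


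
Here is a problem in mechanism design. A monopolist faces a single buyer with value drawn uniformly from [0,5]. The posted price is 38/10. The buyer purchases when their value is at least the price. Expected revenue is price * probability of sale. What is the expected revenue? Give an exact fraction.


Step 1: Posted price r = 19/5, value support [0,5]
Step 2: P(v >= r) = (5 - 19/5)/5 = 6/25
Step 3: Expected revenue = r * P(v >= r) = 19/5 * 6/25
Step 4: Revenue = 114/125

114/125


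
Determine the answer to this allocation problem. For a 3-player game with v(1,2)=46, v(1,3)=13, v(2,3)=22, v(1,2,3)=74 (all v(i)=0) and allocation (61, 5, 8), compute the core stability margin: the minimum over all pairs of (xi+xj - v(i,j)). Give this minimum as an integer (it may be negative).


Step 1: Slack for coalition (1,2): x1+x2 - v12 = 66 - 46 = 20
Step 2: Slack for coalition (1,3): x1+x3 - v13 = 69 - 13 = 56
Step 3: Slack for coalition (2,3): x2+x3 - v23 = 13 - 22 = -9
Step 4: Minimum slack = min(20, 56, -9) = -9, attained by (2,3); coalition (2,3) can block (slack < 0), so the allocation is not in the core

-9


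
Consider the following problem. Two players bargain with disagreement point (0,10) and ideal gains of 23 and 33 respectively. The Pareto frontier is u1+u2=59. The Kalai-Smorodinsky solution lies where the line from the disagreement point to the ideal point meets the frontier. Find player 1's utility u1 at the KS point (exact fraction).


Step 1: At the KS point, (u1-d1)/r1 = (u2-d2)/r2 = t and u1+u2 = 59
Step 2: u1 = d1 + r1*t and u2 = d2 + r2*t, so (d1 + r1*t) + (d2 + r2*t) = 59
Step 3: t = (59 - 0 - 10)/(23 + 33) = 49/56 = 7/8
Step 4: u1 = d1 + r1*t = 0 + 23 * 7/8 = 161/8
Step 5: (Check: u2 = d2 + r2*t = 311/8; u1+u2 = 161/8 + 311/8 = 59, on the frontier.)

161/8


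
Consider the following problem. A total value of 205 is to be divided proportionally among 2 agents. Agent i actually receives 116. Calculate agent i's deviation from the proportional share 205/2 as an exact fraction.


Step 1: Proportional share = 205/2
Step 2: Agent's actual allocation = 116
Step 3: Excess = 116 - 205/2 = 27/2

27/2


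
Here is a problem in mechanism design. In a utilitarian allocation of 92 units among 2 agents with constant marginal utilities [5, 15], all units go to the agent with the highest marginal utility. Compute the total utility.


Step 1: The marginal utilities are [5, 15]
Step 2: The highest marginal utility is 15
Step 3: All 92 units go to that agent
Step 4: Total utility = 15 * 92 = 1380

1380


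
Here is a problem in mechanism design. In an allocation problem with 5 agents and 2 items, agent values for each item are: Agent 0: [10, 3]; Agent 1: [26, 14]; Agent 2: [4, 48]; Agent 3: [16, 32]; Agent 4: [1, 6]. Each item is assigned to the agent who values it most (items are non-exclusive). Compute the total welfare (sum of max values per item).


Step 1: For each item, find the maximum value among all agents.
Step 2: Item 0 -> Agent 1 (value 26)
Step 3: Item 1 -> Agent 2 (value 48)
Step 4: Total welfare = 26 + 48 = 74

74
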